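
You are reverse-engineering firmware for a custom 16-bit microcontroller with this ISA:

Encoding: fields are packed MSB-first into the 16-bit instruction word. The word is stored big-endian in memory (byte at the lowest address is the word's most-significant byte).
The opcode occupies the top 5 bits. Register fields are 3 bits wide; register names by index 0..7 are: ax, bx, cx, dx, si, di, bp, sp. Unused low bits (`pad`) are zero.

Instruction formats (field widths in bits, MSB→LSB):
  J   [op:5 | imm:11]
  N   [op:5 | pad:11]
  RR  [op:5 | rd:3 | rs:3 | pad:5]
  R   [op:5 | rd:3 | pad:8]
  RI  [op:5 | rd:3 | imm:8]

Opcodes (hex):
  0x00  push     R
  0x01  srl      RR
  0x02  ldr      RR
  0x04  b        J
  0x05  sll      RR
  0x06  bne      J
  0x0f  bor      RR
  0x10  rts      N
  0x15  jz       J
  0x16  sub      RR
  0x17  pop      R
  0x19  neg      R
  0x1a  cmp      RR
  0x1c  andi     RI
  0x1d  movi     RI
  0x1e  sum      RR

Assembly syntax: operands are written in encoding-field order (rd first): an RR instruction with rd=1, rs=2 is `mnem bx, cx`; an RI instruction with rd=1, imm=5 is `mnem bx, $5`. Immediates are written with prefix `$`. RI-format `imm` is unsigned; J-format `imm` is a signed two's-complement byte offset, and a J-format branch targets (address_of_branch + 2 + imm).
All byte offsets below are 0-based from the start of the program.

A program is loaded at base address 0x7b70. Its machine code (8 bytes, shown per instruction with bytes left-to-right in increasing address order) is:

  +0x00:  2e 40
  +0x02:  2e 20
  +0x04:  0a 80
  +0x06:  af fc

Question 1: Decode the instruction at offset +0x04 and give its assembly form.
off 0x04: read 0a 80 as big → 0x0a80
  op=0x0a80>>11=0x1 ⇒ srl (RR)
  [10:8] rd=2 = cx
  [7:5] rs=4 = si

srl cx, si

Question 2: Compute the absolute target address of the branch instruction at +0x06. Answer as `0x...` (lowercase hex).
+0x06: af fc ⇒ word 0xaffc (big)
  op=0xaffc>>11=0x15 ⇒ jz (J)
  imm@[10:0]=0x7fc (s11→-4) ⇒ $-4
  target = base 0x7b70 + off 0x06 + 2 + imm -4 = 0x7b74

0x7b74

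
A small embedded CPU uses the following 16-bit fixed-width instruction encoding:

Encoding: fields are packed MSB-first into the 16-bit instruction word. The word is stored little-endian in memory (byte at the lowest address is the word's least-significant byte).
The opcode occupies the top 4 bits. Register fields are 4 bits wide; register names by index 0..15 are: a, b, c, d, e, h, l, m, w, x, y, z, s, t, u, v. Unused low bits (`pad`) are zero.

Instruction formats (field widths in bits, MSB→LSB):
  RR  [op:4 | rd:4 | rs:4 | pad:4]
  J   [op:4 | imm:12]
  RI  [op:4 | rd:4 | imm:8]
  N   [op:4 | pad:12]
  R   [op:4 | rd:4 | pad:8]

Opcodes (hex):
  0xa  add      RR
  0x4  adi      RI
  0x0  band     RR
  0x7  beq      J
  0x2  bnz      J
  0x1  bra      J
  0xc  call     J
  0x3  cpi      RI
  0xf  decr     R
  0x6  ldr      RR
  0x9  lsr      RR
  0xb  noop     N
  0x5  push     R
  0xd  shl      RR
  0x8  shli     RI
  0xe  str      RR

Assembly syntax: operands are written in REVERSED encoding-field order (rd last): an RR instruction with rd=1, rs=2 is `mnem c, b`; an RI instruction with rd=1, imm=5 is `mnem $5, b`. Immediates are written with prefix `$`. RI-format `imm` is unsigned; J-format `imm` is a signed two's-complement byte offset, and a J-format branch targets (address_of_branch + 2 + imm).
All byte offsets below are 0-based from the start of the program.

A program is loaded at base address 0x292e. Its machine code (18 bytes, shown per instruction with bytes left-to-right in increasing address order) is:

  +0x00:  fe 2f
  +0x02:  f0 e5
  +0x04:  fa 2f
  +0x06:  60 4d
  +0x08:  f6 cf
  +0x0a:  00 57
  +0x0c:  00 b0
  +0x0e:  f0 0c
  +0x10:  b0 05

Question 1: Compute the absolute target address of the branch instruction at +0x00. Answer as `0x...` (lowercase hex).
@+00  little-endian(fe 2f) = 0x2ffe
  top 4b → 0x2 → bnz [J]
  imm: (w>>0)&0xfff=0xffe (s12→-2) → $-2
  target = base 0x292e + off 0x00 + 2 + imm -2 = 0x292e

0x292e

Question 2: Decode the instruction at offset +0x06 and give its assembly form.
@+06  little-endian(60 4d) = 0x4d60
  top 4b → 0x4 → adi [RI]
  [11:8] rd=13 = t
  [7:0] imm=96 = $96

adi $96, t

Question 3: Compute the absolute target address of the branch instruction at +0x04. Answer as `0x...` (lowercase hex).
0x292e

[04] fa 2f → 0x2ffa
  op=0x2ffa>>12=0x2 ⇒ bnz (J)
  imm: (w>>0)&0xfff=0xffa (s12→-6) → $-6
  target = base 0x292e + off 0x04 + 2 + imm -6 = 0x292e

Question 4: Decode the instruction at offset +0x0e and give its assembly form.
band v, s

@+0e  little-endian(f0 0c) = 0x0cf0
  opcode bits[15:12]=0x0: band/RR
  rd@[11:8]=0xc ⇒ s
  rs@[7:4]=0xf ⇒ v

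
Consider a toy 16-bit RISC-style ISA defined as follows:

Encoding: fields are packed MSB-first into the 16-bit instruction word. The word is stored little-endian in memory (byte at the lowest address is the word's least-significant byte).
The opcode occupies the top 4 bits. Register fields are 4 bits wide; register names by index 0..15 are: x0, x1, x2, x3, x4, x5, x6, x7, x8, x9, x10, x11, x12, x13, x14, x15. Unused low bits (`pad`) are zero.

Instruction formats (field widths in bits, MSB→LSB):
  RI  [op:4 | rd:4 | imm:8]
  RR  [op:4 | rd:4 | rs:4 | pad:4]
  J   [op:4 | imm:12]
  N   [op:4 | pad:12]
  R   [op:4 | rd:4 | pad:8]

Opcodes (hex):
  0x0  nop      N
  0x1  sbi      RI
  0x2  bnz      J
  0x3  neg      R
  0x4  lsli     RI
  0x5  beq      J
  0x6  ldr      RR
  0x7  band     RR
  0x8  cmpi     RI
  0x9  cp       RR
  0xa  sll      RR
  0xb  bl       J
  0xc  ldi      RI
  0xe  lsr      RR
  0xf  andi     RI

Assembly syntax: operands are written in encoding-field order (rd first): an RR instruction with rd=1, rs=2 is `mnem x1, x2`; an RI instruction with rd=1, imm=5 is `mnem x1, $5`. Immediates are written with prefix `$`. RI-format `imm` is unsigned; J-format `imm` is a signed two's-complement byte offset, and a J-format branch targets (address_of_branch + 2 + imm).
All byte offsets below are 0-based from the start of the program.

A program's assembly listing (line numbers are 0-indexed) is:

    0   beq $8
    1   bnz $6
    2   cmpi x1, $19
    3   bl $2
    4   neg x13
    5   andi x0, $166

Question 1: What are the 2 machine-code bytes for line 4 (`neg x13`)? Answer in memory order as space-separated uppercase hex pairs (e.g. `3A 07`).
L4: neg op=0x3:4|rd=13:4|pad=0:8 ⇒ 0x3d00 ⇒ little 00 3d

00 3D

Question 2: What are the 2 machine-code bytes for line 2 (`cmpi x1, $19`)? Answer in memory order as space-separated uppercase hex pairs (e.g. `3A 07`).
13 81

L2: cmpi op=0x8:4|rd=1:4|imm=19:8 ⇒ 0x8113 ⇒ little 13 81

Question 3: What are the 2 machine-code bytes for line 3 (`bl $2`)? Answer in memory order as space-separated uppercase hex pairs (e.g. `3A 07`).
02 B0

3. bl fields op=0xb:4|imm=2:12 → word b002h → 02 b0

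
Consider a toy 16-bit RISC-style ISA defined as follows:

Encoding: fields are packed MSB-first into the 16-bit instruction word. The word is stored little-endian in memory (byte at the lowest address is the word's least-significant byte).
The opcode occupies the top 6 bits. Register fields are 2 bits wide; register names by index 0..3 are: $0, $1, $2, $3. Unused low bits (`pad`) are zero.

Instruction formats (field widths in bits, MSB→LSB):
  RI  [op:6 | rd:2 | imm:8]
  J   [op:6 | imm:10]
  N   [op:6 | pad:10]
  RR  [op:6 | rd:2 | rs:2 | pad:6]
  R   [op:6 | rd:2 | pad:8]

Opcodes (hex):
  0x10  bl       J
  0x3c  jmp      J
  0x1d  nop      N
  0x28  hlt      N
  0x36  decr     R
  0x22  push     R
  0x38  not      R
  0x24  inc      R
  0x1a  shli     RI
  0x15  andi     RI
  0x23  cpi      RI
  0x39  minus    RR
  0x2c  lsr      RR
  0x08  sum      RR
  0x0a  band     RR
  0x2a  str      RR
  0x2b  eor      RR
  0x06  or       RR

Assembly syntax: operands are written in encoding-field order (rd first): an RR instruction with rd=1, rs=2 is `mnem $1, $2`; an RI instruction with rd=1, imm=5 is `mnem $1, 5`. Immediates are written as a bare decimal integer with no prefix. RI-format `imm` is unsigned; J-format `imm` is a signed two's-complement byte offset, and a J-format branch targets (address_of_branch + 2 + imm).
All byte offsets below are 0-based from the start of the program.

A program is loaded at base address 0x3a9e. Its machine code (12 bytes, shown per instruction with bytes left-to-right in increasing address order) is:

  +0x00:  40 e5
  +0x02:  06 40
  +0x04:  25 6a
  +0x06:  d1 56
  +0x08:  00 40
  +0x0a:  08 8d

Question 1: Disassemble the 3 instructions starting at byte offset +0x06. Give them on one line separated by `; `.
andi $2, 209; bl 0; cpi $1, 8

@+06  little-endian(d1 56) = 0x56d1
  op=0x56d1>>10=0x15 ⇒ andi (RI)
  rd@[9:8]=0x2 ⇒ $2
  imm@[7:0]=0xd1 ⇒ 209
@+08  little-endian(00 40) = 0x4000
  op=0x4000>>10=0x10 ⇒ bl (J)
  imm@[9:0]=0x0 ⇒ 0
@+0a  little-endian(08 8d) = 0x8d08
  op=0x8d08>>10=0x23 ⇒ cpi (RI)
  rd@[9:8]=0x1 ⇒ $1
  imm@[7:0]=0x8 ⇒ 8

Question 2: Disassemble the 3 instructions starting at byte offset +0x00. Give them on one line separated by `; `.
minus $1, $1; bl 6; shli $2, 37

off 0x00: read 40 e5 as little → 0xe540
  top 6b → 0x39 → minus [RR]
  [9:8] rd=1 = $1
  [7:6] rs=1 = $1
off 0x02: read 06 40 as little → 0x4006
  top 6b → 0x10 → bl [J]
  [9:0] imm=6 = 6
off 0x04: read 25 6a as little → 0x6a25
  top 6b → 0x1a → shli [RI]
  [9:8] rd=2 = $2
  [7:0] imm=37 = 37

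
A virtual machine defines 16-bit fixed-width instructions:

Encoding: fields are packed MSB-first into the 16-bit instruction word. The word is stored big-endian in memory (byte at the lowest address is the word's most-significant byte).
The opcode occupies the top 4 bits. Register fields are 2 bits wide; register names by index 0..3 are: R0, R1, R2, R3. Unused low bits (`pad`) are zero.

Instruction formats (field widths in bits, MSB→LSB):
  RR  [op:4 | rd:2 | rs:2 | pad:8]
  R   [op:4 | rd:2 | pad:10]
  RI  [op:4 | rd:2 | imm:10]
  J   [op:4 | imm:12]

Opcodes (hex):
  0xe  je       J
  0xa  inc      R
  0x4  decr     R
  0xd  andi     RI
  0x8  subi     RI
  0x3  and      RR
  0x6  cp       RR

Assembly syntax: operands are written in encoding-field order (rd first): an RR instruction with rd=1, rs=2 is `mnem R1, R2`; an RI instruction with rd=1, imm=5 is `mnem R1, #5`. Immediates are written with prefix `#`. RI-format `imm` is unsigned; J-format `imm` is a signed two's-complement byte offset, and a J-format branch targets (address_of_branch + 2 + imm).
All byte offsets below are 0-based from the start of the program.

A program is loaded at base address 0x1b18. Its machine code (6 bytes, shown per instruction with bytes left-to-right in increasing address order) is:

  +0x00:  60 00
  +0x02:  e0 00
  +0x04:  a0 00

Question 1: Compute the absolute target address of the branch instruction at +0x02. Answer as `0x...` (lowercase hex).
off 0x02: read e0 00 as big → 0xe000
  opcode bits[15:12]=0xe: je/J
  [11:0] imm=0 = #0
  target = base 0x1b18 + off 0x02 + 2 + imm 0 = 0x1b1c

0x1b1c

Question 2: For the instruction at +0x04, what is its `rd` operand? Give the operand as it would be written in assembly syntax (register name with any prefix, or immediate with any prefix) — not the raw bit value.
R0

+0x04: a0 00 ⇒ word 0xa000 (big)
  top 4b → 0xa → inc [R]
  [11:10] rd=0 = R0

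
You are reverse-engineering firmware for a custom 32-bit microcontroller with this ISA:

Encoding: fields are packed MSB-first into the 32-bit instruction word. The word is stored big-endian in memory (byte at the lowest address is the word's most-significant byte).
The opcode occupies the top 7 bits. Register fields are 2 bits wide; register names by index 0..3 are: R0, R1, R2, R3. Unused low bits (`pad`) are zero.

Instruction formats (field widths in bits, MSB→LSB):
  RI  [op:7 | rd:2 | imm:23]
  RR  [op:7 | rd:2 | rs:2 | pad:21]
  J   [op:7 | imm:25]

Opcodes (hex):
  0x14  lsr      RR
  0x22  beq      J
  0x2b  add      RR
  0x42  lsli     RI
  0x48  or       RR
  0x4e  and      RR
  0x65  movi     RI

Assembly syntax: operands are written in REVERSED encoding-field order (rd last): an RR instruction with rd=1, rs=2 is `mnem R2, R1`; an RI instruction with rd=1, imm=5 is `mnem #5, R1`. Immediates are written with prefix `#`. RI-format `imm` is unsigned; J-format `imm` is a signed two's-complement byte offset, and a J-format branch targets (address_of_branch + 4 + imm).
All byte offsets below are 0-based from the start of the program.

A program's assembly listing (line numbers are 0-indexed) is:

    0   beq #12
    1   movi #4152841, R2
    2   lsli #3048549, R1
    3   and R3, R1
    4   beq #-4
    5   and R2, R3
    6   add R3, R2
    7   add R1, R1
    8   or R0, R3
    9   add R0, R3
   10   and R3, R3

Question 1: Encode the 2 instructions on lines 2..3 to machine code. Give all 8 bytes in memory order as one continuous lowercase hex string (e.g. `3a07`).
line 2 (lsli): pack op=0x42:7|rd=1:2|imm=3048549:23 = 0x84ae8465; big→ 84 ae 84 65
line 3 (and): pack op=0x4e:7|rd=1:2|rs=3:2|pad=0:21 = 0x9ce00000; big→ 9c e0 00 00

84ae84659ce00000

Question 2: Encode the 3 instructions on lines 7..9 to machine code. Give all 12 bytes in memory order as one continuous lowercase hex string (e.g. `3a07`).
line 7 (add): pack op=0x2b:7|rd=1:2|rs=1:2|pad=0:21 = 0x56a00000; big→ 56 a0 00 00
line 8 (or): pack op=0x48:7|rd=3:2|rs=0:2|pad=0:21 = 0x91800000; big→ 91 80 00 00
line 9 (add): pack op=0x2b:7|rd=3:2|rs=0:2|pad=0:21 = 0x57800000; big→ 57 80 00 00

56a000009180000057800000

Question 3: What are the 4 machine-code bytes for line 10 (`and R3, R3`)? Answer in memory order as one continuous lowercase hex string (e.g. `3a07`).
9de00000

line 10 (and): pack op=0x4e:7|rd=3:2|rs=3:2|pad=0:21 = 0x9de00000; big→ 9d e0 00 00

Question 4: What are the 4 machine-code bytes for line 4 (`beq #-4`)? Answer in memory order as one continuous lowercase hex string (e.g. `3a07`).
4. beq fields op=0x22:7|imm=-4:25 → word 45fffffch → 45 ff ff fc

45fffffc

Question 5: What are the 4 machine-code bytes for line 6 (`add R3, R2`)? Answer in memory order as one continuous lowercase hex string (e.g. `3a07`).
6. add fields op=0x2b:7|rd=2:2|rs=3:2|pad=0:21 → word 57600000h → 57 60 00 00

57600000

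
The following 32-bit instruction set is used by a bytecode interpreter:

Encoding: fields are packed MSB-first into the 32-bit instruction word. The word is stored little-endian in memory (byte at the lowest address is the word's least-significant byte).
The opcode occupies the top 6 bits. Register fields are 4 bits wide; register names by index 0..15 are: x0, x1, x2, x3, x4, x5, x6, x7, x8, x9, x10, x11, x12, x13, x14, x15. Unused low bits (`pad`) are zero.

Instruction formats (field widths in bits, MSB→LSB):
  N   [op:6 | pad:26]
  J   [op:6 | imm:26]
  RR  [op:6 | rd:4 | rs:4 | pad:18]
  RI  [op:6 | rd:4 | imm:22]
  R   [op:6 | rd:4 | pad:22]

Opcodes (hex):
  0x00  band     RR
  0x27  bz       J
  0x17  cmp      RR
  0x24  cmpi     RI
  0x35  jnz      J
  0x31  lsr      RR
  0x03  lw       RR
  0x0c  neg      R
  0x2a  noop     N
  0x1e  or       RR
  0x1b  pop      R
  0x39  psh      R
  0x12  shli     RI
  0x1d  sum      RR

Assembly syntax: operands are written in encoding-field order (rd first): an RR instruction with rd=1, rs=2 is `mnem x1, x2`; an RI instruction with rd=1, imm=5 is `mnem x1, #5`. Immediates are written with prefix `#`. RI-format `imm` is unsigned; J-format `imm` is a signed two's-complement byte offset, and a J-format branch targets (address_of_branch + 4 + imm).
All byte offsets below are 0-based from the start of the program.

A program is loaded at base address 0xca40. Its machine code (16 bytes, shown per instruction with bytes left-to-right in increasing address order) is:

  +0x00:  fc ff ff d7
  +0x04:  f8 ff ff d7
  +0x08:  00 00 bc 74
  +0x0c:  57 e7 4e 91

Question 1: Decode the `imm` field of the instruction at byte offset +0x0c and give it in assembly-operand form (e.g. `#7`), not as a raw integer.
off 0x0c: read 57 e7 4e 91 as little → 0x914ee757
  opcode bits[31:26]=0x24: cmpi/RI
  rd@[25:22]=0x5 ⇒ x5
  imm@[21:0]=0xee757 ⇒ #976727

#976727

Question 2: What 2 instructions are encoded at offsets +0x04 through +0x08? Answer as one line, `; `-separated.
[04] f8 ff ff d7 → 0xd7fffff8
  op=0xd7fffff8>>26=0x35 ⇒ jnz (J)
  imm@[25:0]=0x3fffff8 (s26→-8) ⇒ #-8
[08] 00 00 bc 74 → 0x74bc0000
  op=0x74bc0000>>26=0x1d ⇒ sum (RR)
  rd@[25:22]=0x2 ⇒ x2
  rs@[21:18]=0xf ⇒ x15

jnz #-8; sum x2, x15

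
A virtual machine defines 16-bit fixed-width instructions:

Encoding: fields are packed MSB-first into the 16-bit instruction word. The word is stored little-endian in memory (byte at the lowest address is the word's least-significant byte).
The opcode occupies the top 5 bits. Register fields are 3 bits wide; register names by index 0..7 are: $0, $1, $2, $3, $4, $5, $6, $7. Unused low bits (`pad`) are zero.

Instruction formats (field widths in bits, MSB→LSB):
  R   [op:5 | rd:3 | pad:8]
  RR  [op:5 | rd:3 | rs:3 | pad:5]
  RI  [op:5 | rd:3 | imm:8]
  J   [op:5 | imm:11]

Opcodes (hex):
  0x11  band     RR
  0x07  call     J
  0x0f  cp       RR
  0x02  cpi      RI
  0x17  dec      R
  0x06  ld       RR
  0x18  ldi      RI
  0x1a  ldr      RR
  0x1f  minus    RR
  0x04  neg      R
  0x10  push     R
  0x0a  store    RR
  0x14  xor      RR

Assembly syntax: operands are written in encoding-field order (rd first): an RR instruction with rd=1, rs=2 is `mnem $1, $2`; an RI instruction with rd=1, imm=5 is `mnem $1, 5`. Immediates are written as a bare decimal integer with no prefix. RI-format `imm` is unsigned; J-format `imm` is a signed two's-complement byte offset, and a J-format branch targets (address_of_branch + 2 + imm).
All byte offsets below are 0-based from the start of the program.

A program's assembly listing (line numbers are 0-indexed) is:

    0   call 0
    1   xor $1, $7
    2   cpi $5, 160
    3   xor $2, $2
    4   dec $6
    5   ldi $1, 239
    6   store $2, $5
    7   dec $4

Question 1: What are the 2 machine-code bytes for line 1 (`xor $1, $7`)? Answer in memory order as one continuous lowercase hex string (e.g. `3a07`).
L1: xor op=0x14:5|rd=1:3|rs=7:3|pad=0:5 ⇒ 0xa1e0 ⇒ little e0 a1

e0a1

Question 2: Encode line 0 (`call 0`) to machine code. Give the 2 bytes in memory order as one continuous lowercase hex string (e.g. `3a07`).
L0: call op=0x7:5|imm=0:11 ⇒ 0x3800 ⇒ little 00 38

0038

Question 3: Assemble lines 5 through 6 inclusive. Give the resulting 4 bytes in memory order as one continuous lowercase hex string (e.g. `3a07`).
L5: ldi op=0x18:5|rd=1:3|imm=239:8 ⇒ 0xc1ef ⇒ little ef c1
L6: store op=0xa:5|rd=2:3|rs=5:3|pad=0:5 ⇒ 0x52a0 ⇒ little a0 52

efc1a052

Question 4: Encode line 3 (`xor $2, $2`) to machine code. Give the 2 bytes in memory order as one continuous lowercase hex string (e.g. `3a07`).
40a2

line 3 (xor): pack op=0x14:5|rd=2:3|rs=2:3|pad=0:5 = 0xa240; little→ 40 a2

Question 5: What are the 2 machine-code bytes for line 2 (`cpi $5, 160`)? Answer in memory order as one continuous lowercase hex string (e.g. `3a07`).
a015

2. cpi fields op=0x2:5|rd=5:3|imm=160:8 → word 15a0h → a0 15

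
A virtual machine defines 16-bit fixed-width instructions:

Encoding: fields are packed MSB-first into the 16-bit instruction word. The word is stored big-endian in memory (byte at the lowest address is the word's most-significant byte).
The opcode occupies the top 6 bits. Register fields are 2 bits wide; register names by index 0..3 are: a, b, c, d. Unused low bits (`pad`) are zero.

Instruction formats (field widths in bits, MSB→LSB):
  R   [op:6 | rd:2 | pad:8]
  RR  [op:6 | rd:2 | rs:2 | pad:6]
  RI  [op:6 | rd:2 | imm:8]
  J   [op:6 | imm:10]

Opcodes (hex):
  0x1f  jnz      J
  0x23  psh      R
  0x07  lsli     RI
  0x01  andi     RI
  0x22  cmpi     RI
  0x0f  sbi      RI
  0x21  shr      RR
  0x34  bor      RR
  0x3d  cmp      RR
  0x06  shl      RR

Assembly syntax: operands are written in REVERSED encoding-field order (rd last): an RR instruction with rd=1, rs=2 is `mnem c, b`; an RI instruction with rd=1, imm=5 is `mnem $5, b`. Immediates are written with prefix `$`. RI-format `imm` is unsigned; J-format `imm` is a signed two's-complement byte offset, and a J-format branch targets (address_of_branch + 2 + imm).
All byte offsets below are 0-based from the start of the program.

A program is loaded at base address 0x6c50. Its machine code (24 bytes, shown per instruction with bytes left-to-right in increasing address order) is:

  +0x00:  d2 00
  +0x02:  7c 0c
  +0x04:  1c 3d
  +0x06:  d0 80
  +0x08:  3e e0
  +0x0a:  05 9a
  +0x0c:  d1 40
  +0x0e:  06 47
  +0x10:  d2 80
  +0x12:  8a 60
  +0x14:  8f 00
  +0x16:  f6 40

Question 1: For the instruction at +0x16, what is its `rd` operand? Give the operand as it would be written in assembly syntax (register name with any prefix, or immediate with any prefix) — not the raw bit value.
[16] f6 40 → 0xf640
  top 6b → 0x3d → cmp [RR]
  [9:8] rd=2 = c
  [7:6] rs=1 = b

c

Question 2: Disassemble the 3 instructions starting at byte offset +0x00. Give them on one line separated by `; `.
bor a, c; jnz $12; lsli $61, a

off 0x00: read d2 00 as big → 0xd200
  opcode bits[15:10]=0x34: bor/RR
  rd: (w>>8)&0x3=0x2 → c
  rs: (w>>6)&0x3=0x0 → a
off 0x02: read 7c 0c as big → 0x7c0c
  opcode bits[15:10]=0x1f: jnz/J
  imm: (w>>0)&0x3ff=0xc → $12
off 0x04: read 1c 3d as big → 0x1c3d
  opcode bits[15:10]=0x7: lsli/RI
  rd: (w>>8)&0x3=0x0 → a
  imm: (w>>0)&0xff=0x3d → $61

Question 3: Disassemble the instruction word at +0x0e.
andi $71, c

@+0e  big-endian(06 47) = 0x0647
  top 6b → 0x1 → andi [RI]
  [9:8] rd=2 = c
  [7:0] imm=71 = $71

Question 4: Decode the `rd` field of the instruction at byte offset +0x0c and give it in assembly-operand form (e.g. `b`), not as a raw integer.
b

off 0x0c: read d1 40 as big → 0xd140
  opcode bits[15:10]=0x34: bor/RR
  [9:8] rd=1 = b
  [7:6] rs=1 = b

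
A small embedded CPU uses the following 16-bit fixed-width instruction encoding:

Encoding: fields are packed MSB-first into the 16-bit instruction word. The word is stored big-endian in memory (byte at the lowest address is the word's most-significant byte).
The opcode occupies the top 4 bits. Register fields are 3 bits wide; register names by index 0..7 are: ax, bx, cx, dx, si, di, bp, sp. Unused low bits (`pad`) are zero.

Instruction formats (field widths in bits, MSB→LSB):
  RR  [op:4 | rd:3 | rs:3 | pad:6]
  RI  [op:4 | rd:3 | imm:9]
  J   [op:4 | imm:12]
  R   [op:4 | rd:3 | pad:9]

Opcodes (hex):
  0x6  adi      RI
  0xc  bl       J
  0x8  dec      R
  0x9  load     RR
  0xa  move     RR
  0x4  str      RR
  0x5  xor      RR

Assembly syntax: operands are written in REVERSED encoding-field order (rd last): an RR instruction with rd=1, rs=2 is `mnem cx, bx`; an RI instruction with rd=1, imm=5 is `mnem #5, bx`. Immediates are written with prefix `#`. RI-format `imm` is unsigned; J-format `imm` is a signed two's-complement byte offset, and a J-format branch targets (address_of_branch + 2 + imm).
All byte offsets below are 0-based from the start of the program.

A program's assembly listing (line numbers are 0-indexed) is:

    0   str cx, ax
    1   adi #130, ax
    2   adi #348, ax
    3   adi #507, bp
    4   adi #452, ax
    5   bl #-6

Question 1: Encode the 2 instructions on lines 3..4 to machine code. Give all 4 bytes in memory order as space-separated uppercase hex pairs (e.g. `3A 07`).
line 3 (adi): pack op=0x6:4|rd=6:3|imm=507:9 = 0x6dfb; big→ 6d fb
line 4 (adi): pack op=0x6:4|rd=0:3|imm=452:9 = 0x61c4; big→ 61 c4

6D FB 61 C4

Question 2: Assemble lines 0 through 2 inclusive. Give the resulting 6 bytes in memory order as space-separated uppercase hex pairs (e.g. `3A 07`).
line 0 (str): pack op=0x4:4|rd=0:3|rs=2:3|pad=0:6 = 0x4080; big→ 40 80
line 1 (adi): pack op=0x6:4|rd=0:3|imm=130:9 = 0x6082; big→ 60 82
line 2 (adi): pack op=0x6:4|rd=0:3|imm=348:9 = 0x615c; big→ 61 5c

40 80 60 82 61 5C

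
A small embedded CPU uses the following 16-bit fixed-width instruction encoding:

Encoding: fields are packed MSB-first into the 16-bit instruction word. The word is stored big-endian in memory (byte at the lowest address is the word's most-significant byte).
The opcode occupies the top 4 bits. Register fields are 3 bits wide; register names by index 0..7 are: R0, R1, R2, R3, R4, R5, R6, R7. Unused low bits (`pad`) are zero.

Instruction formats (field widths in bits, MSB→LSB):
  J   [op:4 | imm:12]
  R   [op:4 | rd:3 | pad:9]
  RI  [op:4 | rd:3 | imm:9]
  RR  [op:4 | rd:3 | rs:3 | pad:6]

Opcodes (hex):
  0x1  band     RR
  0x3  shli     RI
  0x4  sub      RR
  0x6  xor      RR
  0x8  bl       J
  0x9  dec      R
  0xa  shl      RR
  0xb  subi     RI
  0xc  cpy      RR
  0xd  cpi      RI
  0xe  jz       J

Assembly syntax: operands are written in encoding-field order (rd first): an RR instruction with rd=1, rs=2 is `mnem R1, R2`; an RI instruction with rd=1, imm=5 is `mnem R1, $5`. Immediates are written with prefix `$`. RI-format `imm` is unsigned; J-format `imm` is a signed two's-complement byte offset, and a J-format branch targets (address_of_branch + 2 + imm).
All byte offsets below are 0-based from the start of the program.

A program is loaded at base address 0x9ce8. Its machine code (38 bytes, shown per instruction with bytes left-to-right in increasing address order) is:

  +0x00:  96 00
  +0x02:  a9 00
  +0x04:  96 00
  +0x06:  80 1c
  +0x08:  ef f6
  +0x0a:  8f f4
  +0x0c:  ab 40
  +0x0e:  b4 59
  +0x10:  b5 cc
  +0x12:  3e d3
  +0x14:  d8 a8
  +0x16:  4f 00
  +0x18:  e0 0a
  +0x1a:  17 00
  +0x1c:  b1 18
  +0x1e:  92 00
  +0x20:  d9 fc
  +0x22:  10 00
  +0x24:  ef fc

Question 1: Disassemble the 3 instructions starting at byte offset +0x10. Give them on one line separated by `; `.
subi R2, $460; shli R7, $211; cpi R4, $168

+0x10: b5 cc ⇒ word 0xb5cc (big)
  opcode bits[15:12]=0xb: subi/RI
  rd@[11:9]=0x2 ⇒ R2
  imm@[8:0]=0x1cc ⇒ $460
+0x12: 3e d3 ⇒ word 0x3ed3 (big)
  opcode bits[15:12]=0x3: shli/RI
  rd@[11:9]=0x7 ⇒ R7
  imm@[8:0]=0xd3 ⇒ $211
+0x14: d8 a8 ⇒ word 0xd8a8 (big)
  opcode bits[15:12]=0xd: cpi/RI
  rd@[11:9]=0x4 ⇒ R4
  imm@[8:0]=0xa8 ⇒ $168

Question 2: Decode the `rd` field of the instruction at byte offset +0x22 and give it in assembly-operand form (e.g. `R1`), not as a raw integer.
@+22  big-endian(10 00) = 0x1000
  top 4b → 0x1 → band [RR]
  [11:9] rd=0 = R0
  [8:6] rs=0 = R0

R0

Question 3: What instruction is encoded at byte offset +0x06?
@+06  big-endian(80 1c) = 0x801c
  opcode bits[15:12]=0x8: bl/J
  imm: (w>>0)&0xfff=0x1c → $28

bl $28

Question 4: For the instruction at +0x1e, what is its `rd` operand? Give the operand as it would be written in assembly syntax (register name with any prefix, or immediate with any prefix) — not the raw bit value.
R1

[1e] 92 00 → 0x9200
  op=0x9200>>12=0x9 ⇒ dec (R)
  [11:9] rd=1 = R1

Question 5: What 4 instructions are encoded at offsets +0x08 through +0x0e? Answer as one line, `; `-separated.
off 0x08: read ef f6 as big → 0xeff6
  op=0xeff6>>12=0xe ⇒ jz (J)
  imm: (w>>0)&0xfff=0xff6 (s12→-10) → $-10
off 0x0a: read 8f f4 as big → 0x8ff4
  op=0x8ff4>>12=0x8 ⇒ bl (J)
  imm: (w>>0)&0xfff=0xff4 (s12→-12) → $-12
off 0x0c: read ab 40 as big → 0xab40
  op=0xab40>>12=0xa ⇒ shl (RR)
  rd: (w>>9)&0x7=0x5 → R5
  rs: (w>>6)&0x7=0x5 → R5
off 0x0e: read b4 59 as big → 0xb459
  op=0xb459>>12=0xb ⇒ subi (RI)
  rd: (w>>9)&0x7=0x2 → R2
  imm: (w>>0)&0x1ff=0x59 → $89

jz $-10; bl $-12; shl R5, R5; subi R2, $89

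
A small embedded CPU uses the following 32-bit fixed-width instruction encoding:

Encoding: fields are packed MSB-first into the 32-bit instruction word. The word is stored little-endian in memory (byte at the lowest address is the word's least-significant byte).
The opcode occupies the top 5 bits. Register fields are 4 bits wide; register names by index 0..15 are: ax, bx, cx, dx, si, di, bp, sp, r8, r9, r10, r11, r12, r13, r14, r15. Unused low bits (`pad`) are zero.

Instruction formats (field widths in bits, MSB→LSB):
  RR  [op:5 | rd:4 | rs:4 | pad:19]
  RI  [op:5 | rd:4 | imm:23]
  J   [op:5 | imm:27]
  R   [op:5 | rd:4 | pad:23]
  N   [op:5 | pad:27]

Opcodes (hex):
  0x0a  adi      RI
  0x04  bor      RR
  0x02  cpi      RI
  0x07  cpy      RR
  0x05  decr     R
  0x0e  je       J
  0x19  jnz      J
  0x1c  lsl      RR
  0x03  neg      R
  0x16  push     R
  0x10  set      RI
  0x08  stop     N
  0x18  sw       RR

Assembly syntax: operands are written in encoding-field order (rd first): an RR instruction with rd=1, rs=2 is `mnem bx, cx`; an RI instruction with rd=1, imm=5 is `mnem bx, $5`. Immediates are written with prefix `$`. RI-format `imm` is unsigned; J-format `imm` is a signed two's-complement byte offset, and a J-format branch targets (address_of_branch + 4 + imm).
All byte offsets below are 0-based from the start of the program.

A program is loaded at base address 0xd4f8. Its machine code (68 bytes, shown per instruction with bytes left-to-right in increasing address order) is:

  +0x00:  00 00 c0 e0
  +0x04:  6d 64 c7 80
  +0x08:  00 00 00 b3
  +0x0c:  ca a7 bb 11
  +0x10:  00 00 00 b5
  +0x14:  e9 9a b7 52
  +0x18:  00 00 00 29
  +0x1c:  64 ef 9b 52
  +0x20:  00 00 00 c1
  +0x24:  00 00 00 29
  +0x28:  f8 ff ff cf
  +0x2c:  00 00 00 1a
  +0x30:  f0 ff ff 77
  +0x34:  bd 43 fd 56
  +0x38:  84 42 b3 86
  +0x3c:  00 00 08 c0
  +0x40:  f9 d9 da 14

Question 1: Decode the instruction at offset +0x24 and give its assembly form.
off 0x24: read 00 00 00 29 as little → 0x29000000
  top 5b → 0x5 → decr [R]
  rd@[26:23]=0x2 ⇒ cx

decr cx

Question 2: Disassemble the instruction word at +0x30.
je $-16

[30] f0 ff ff 77 → 0x77fffff0
  opcode bits[31:27]=0xe: je/J
  imm: (w>>0)&0x7ffffff=0x7fffff0 (s27→-16) → $-16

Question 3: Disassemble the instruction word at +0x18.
@+18  little-endian(00 00 00 29) = 0x29000000
  opcode bits[31:27]=0x5: decr/R
  rd: (w>>23)&0xf=0x2 → cx

decr cx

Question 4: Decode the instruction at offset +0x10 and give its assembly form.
off 0x10: read 00 00 00 b5 as little → 0xb5000000
  opcode bits[31:27]=0x16: push/R
  [26:23] rd=10 = r10

push r10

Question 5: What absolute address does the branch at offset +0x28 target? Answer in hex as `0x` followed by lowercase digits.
0xd51c

[28] f8 ff ff cf → 0xcffffff8
  op=0xcffffff8>>27=0x19 ⇒ jnz (J)
  [26:0] imm=134217720 (s27→-8) = $-8
  target = base 0xd4f8 + off 0x28 + 4 + imm -8 = 0xd51c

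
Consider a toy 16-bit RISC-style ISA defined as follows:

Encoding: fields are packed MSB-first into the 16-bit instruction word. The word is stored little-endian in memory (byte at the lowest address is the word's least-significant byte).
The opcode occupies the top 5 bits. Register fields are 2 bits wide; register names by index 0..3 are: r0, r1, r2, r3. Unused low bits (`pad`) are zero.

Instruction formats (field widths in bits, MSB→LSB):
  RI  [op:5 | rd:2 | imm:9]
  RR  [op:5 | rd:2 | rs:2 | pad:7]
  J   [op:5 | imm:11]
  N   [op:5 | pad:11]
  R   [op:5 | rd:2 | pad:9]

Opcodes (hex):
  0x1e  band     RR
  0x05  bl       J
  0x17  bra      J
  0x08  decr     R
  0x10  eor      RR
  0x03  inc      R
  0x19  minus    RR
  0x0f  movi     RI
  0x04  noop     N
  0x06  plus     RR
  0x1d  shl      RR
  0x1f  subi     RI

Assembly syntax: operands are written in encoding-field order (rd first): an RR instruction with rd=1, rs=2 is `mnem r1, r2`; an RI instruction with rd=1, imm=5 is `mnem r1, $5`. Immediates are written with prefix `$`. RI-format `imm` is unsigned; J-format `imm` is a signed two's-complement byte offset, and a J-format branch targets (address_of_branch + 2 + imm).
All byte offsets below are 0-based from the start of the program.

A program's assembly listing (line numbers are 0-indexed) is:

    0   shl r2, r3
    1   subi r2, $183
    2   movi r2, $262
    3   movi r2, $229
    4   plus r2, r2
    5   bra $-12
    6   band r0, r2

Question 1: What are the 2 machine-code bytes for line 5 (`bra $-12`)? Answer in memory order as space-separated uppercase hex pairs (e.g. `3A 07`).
line 5 (bra): pack op=0x17:5|imm=-12:11 = 0xbff4; little→ f4 bf

F4 BF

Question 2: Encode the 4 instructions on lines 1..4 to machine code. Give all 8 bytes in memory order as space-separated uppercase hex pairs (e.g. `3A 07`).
1. subi fields op=0x1f:5|rd=2:2|imm=183:9 → word fcb7h → b7 fc
2. movi fields op=0xf:5|rd=2:2|imm=262:9 → word 7d06h → 06 7d
3. movi fields op=0xf:5|rd=2:2|imm=229:9 → word 7ce5h → e5 7c
4. plus fields op=0x6:5|rd=2:2|rs=2:2|pad=0:7 → word 3500h → 00 35

B7 FC 06 7D E5 7C 00 35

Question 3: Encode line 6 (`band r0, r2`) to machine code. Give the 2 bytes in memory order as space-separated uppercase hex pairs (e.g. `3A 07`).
line 6 (band): pack op=0x1e:5|rd=0:2|rs=2:2|pad=0:7 = 0xf100; little→ 00 f1

00 F1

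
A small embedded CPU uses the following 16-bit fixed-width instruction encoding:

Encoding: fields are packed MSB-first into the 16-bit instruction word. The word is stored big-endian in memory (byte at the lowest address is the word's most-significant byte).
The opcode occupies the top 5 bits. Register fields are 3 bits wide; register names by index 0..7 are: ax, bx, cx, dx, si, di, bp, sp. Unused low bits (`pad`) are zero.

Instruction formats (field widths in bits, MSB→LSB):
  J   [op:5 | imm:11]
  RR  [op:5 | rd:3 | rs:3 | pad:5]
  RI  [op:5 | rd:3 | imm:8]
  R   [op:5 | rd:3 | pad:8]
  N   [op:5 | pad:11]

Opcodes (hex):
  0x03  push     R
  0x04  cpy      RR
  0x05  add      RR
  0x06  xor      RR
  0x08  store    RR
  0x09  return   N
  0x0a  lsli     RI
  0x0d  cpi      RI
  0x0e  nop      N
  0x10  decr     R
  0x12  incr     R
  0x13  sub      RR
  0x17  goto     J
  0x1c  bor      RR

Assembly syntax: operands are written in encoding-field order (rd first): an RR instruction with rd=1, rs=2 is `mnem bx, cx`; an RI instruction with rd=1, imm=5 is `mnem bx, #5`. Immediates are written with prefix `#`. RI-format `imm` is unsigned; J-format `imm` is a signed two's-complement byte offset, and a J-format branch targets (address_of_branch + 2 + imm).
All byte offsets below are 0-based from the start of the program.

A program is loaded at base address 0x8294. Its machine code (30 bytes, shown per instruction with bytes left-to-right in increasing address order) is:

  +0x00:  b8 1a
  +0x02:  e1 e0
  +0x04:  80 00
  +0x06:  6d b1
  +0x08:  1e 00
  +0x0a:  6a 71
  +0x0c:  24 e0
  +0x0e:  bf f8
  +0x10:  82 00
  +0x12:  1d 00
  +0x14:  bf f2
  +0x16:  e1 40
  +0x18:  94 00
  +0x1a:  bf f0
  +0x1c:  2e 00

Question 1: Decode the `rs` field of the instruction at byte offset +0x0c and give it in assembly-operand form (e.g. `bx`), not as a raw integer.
sp

[0c] 24 e0 → 0x24e0
  top 5b → 0x4 → cpy [RR]
  rd: (w>>8)&0x7=0x4 → si
  rs: (w>>5)&0x7=0x7 → sp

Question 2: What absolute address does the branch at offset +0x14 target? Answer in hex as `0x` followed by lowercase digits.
off 0x14: read bf f2 as big → 0xbff2
  op=0xbff2>>11=0x17 ⇒ goto (J)
  imm@[10:0]=0x7f2 (s11→-14) ⇒ #-14
  target = base 0x8294 + off 0x14 + 2 + imm -14 = 0x829c

0x829c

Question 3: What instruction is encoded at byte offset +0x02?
@+02  big-endian(e1 e0) = 0xe1e0
  top 5b → 0x1c → bor [RR]
  rd: (w>>8)&0x7=0x1 → bx
  rs: (w>>5)&0x7=0x7 → sp

bor bx, sp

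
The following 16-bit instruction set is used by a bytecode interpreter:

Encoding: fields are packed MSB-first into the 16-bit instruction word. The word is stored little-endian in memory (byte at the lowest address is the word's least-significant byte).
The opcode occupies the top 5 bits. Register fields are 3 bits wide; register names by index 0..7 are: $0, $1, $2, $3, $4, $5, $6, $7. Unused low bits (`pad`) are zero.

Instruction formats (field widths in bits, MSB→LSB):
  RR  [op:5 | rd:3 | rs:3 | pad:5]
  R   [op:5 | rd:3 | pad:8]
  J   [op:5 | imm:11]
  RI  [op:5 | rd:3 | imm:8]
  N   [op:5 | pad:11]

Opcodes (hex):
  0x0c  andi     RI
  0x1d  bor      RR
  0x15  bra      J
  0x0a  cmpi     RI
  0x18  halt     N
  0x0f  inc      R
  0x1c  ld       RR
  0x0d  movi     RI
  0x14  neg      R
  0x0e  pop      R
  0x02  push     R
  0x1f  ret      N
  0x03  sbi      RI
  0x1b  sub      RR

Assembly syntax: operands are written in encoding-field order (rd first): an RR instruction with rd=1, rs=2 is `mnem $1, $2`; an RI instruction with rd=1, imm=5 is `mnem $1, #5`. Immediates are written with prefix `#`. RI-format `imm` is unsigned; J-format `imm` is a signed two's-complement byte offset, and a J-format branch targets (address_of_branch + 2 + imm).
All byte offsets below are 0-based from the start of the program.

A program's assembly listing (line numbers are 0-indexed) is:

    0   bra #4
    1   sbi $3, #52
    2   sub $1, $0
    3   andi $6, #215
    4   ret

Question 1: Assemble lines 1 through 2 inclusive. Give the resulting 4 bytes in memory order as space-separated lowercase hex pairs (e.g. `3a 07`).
34 1b 00 d9

L1: sbi op=0x3:5|rd=3:3|imm=52:8 ⇒ 0x1b34 ⇒ little 34 1b
L2: sub op=0x1b:5|rd=1:3|rs=0:3|pad=0:5 ⇒ 0xd900 ⇒ little 00 d9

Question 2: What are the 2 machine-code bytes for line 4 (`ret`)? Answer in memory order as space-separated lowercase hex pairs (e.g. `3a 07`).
L4: ret op=0x1f:5|pad=0:11 ⇒ 0xf800 ⇒ little 00 f8

00 f8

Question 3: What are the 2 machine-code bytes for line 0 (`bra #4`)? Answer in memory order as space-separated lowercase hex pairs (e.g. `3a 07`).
line 0 (bra): pack op=0x15:5|imm=4:11 = 0xa804; little→ 04 a8

04 a8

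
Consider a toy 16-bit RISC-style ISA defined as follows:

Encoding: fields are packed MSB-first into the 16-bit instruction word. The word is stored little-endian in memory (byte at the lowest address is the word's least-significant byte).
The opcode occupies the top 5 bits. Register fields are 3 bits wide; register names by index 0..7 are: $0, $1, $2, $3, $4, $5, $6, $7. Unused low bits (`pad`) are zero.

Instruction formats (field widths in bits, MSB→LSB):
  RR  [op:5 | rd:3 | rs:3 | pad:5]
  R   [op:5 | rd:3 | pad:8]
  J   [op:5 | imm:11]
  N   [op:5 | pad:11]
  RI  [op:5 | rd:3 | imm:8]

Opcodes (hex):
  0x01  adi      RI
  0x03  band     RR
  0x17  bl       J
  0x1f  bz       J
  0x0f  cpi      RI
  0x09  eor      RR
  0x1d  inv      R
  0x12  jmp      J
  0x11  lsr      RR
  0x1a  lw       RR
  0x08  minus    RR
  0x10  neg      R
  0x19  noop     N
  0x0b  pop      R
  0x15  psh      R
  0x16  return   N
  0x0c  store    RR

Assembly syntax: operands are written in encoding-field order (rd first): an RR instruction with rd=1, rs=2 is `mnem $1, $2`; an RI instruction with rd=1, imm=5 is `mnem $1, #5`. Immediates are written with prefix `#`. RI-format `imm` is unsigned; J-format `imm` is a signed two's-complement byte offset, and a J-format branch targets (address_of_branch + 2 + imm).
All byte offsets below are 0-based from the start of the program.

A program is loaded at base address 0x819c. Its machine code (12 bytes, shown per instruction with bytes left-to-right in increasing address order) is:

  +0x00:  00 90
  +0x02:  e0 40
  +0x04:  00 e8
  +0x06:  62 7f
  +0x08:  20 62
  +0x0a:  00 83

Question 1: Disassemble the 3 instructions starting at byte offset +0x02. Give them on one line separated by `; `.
minus $0, $7; inv $0; cpi $7, #98

off 0x02: read e0 40 as little → 0x40e0
  opcode bits[15:11]=0x8: minus/RR
  [10:8] rd=0 = $0
  [7:5] rs=7 = $7
off 0x04: read 00 e8 as little → 0xe800
  opcode bits[15:11]=0x1d: inv/R
  [10:8] rd=0 = $0
off 0x06: read 62 7f as little → 0x7f62
  opcode bits[15:11]=0xf: cpi/RI
  [10:8] rd=7 = $7
  [7:0] imm=98 = #98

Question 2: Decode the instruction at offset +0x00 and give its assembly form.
@+00  little-endian(00 90) = 0x9000
  op=0x9000>>11=0x12 ⇒ jmp (J)
  imm@[10:0]=0x0 ⇒ #0

jmp #0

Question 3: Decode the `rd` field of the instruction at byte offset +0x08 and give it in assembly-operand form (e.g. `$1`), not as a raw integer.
$2

+0x08: 20 62 ⇒ word 0x6220 (little)
  opcode bits[15:11]=0xc: store/RR
  [10:8] rd=2 = $2
  [7:5] rs=1 = $1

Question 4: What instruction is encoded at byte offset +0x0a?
neg $3

+0x0a: 00 83 ⇒ word 0x8300 (little)
  op=0x8300>>11=0x10 ⇒ neg (R)
  rd@[10:8]=0x3 ⇒ $3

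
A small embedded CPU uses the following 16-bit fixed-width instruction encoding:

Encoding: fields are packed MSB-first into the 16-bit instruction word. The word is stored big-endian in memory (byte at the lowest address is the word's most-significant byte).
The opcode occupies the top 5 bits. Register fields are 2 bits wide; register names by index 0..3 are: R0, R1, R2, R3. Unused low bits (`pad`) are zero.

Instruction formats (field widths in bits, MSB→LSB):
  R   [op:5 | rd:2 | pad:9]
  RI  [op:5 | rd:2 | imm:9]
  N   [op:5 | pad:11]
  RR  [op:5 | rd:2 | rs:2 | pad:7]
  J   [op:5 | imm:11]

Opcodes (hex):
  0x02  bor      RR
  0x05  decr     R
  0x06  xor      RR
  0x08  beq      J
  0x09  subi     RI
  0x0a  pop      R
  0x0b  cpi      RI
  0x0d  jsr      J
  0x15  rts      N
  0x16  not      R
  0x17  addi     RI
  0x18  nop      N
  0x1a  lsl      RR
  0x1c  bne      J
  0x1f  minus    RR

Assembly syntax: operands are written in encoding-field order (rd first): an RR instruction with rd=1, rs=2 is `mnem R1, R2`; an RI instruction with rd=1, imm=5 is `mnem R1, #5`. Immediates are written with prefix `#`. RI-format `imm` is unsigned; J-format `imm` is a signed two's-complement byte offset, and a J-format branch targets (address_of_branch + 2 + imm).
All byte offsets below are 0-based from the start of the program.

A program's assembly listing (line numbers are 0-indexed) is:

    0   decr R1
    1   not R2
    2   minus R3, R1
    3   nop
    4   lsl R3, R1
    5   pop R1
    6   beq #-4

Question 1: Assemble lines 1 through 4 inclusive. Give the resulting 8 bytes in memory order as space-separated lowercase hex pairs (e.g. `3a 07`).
L1: not op=0x16:5|rd=2:2|pad=0:9 ⇒ 0xb400 ⇒ big b4 00
L2: minus op=0x1f:5|rd=3:2|rs=1:2|pad=0:7 ⇒ 0xfe80 ⇒ big fe 80
L3: nop op=0x18:5|pad=0:11 ⇒ 0xc000 ⇒ big c0 00
L4: lsl op=0x1a:5|rd=3:2|rs=1:2|pad=0:7 ⇒ 0xd680 ⇒ big d6 80

b4 00 fe 80 c0 00 d6 80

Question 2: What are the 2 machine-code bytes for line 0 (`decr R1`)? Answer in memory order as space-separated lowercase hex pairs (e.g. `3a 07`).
2a 00

L0: decr op=0x5:5|rd=1:2|pad=0:9 ⇒ 0x2a00 ⇒ big 2a 00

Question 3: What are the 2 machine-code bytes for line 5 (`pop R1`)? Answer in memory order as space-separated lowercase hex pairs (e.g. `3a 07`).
52 00

L5: pop op=0xa:5|rd=1:2|pad=0:9 ⇒ 0x5200 ⇒ big 52 00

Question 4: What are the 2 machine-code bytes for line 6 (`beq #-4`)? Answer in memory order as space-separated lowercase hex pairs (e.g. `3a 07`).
47 fc

line 6 (beq): pack op=0x8:5|imm=-4:11 = 0x47fc; big→ 47 fc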